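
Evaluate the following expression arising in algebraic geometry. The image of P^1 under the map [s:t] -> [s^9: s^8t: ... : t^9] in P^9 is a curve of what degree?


The rational normal curve in P^9 is the image of P^1 under the 9-uple Veronese.
A general hyperplane in P^9 pulls back to a degree-9 form on P^1, which has 9 zeros,
so the curve meets a general hyperplane in 9 points. Degree = 9.

9


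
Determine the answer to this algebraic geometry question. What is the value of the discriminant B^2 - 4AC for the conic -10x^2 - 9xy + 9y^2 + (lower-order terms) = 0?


The discriminant of a conic Ax^2 + Bxy + Cy^2 + ... = 0 is B^2 - 4AC.
B^2 = (-9)^2 = 81
4AC = 4*(-10)*9 = -360
Discriminant = 81 + 360 = 441

441


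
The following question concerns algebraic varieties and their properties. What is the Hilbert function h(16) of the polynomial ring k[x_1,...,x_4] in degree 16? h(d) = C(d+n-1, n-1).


The Hilbert function for the polynomial ring in 4 variables is:
h(d) = C(d+n-1, n-1)
h(16) = C(16+4-1, 4-1) = C(19, 3)
= 19! / (3! * 16!)
= 969

969


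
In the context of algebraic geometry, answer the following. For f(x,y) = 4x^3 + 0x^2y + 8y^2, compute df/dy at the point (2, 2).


df/dy = 0*x^2 + 2*8*y^1
At (2,2): 0*2^2 + 2*8*2^1
= 0 + 32
= 32

32


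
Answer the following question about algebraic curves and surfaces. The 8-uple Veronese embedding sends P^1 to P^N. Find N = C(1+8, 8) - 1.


The Veronese embedding v_d: P^n -> P^N maps each point to all
degree-d monomials in n+1 homogeneous coordinates.
N = C(n+d, d) - 1
N = C(1+8, 8) - 1
N = C(9, 8) - 1
C(9, 8) = 9
N = 9 - 1 = 8

8


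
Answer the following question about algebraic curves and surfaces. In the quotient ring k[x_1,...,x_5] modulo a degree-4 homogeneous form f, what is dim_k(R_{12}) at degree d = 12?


For R = k[x_1,...,x_n]/(f) with f homogeneous of degree e:
The Hilbert series is (1 - t^e)/(1 - t)^n.
So h(d) = C(d+n-1, n-1) - C(d-e+n-1, n-1) for d >= e.
With n=5, e=4, d=12:
C(12+5-1, 5-1) = C(16, 4) = 1820
C(12-4+5-1, 5-1) = C(12, 4) = 495
h(12) = 1820 - 495 = 1325

1325


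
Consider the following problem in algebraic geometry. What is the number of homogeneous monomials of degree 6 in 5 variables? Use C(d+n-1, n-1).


The number of degree-6 monomials in 5 variables is C(d+n-1, n-1).
= C(6+5-1, 5-1) = C(10, 4)
= 210

210


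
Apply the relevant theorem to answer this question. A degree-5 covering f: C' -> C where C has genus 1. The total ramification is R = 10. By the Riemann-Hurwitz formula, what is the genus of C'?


Riemann-Hurwitz formula: 2g' - 2 = d(2g - 2) + R
Given: d = 5, g = 1, R = 10
2g' - 2 = 5*(2*1 - 2) + 10
2g' - 2 = 5*0 + 10
2g' - 2 = 0 + 10 = 10
2g' = 12
g' = 6

6


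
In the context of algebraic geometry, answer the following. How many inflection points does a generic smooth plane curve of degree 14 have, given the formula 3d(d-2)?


For a general smooth plane curve C of degree d, the inflection points are
the intersection of C with its Hessian curve, which has degree 3(d-2).
By Bezout, the total intersection number is d * 3(d-2) = 14 * 36 = 504.
For a general curve every flex is ordinary, so each contributes
multiplicity 1 to C·Hess(C), and the number of distinct inflection
points is 3d(d-2).
Inflection points = 3*14*(14-2) = 3*14*12 = 504

504


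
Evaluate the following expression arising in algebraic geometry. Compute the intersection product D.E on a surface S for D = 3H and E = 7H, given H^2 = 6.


Using bilinearity of the intersection pairing on a surface S:
(aH).(bH) = ab * (H.H)
We have H^2 = 6.
D.E = (3H).(7H) = 3*7*6
= 21*6
= 126

126


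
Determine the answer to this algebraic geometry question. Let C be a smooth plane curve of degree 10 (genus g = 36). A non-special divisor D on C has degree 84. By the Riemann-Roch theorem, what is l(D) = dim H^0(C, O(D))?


First, compute the genus of a smooth plane curve of degree 10:
g = (d-1)(d-2)/2 = (10-1)(10-2)/2 = 36
For a non-special divisor D (i.e., h^1(D) = 0), Riemann-Roch gives:
l(D) = deg(D) - g + 1
Since deg(D) = 84 >= 2g - 1 = 71, D is non-special.
l(D) = 84 - 36 + 1 = 49

49


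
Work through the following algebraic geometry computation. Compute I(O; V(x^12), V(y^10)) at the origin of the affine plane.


The intersection multiplicity of V(x^a) and V(y^b) at the origin is:
I(O; V(x^12), V(y^10)) = dim_k(k[x,y]/(x^12, y^10))
A basis for k[x,y]/(x^12, y^10) is the set of monomials x^i * y^j
where 0 <= i < 12 and 0 <= j < 10.
The number of such monomials is 12 * 10 = 120

120


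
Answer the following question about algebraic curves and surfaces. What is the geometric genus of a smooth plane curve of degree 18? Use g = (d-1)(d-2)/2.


Using the genus formula for smooth plane curves:
g = (d-1)(d-2)/2
g = (18-1)(18-2)/2
g = 17*16/2
g = 272/2 = 136

136


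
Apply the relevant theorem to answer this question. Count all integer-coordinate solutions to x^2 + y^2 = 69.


Systematically check integer values of x where x^2 <= 69.
For each valid x, check if 69 - x^2 is a perfect square.
Total integer solutions found: 0

0


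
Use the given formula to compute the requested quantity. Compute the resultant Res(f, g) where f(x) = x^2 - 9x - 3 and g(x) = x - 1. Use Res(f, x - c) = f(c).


For Res(f, x - c), we evaluate f at x = c.
f(1) = 1^2 - 9*1 - 3
= 1 - 9 - 3
= -8 - 3 = -11
Res(f, g) = -11

-11


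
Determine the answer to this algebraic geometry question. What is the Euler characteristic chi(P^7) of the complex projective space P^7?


The complex projective space P^7 has one cell in each even real dimension 0, 2, ..., 14.
The cohomology groups are H^{2k}(P^7) = Z for k = 0,...,7, and 0 otherwise.
Euler characteristic = sum of Betti numbers = 1 per even-dimensional cohomology group.
chi(P^7) = 7 + 1 = 8

8


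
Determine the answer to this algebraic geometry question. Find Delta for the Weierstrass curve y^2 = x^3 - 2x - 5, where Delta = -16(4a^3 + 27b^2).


Compute each component:
4a^3 = 4*(-2)^3 = 4*(-8) = -32
27b^2 = 27*(-5)^2 = 27*25 = 675
4a^3 + 27b^2 = -32 + 675 = 643
Delta = -16*643 = -10288

-10288


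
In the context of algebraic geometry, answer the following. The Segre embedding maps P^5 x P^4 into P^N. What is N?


The Segre embedding maps P^m x P^n into P^N via
all products of coordinates from each factor.
N = (m+1)(n+1) - 1
N = (5+1)(4+1) - 1
N = 6*5 - 1
N = 30 - 1 = 29

29


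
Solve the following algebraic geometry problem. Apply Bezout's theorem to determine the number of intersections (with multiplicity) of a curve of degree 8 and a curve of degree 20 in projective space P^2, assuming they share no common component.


Bezout's theorem states the intersection count equals the product of degrees.
Intersection count = 8 * 20 = 160

160


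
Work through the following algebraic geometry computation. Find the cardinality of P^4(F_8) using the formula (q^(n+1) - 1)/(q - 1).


P^4(F_8) has (q^(n+1) - 1)/(q - 1) points.
= 8^4 + 8^3 + 8^2 + 8^1 + 8^0
= 4096 + 512 + 64 + 8 + 1
= 4681

4681


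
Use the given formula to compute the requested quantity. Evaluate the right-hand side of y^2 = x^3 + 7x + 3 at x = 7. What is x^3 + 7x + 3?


Compute x^3 + 7x + 3 at x = 7:
x^3 = 7^3 = 343
7*x = 7*7 = 49
Sum: 343 + 49 + 3 = 395

395


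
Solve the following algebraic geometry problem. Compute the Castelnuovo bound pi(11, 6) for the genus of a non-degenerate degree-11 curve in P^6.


Castelnuovo's bound: write d - 1 = m(r-1) + epsilon with 0 <= epsilon < r-1.
d - 1 = 11 - 1 = 10
r - 1 = 6 - 1 = 5
10 = 2*5 + 0, so m = 2, epsilon = 0
pi(d, r) = m(m-1)(r-1)/2 + m*epsilon
= 2*1*5/2 + 2*0
= 10/2 + 0
= 5 + 0 = 5

5


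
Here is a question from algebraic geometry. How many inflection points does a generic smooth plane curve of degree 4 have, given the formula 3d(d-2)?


For a general smooth plane curve C of degree d, the inflection points are
the intersection of C with its Hessian curve, which has degree 3(d-2).
By Bezout, the total intersection number is d * 3(d-2) = 4 * 6 = 24.
For a general curve every flex is ordinary, so each contributes
multiplicity 1 to C·Hess(C), and the number of distinct inflection
points is 3d(d-2).
Inflection points = 3*4*(4-2) = 3*4*2 = 24

24


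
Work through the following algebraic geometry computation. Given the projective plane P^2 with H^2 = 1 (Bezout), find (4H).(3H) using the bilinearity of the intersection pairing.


Using bilinearity of the intersection pairing on the projective plane P^2:
(aH).(bH) = ab * (H.H)
We have H^2 = 1 (Bezout).
D.E = (4H).(3H) = 4*3*1
= 12*1
= 12

12


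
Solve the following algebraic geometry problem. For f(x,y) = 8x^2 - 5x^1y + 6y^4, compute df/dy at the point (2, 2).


df/dy = (-5)*x^1 + 4*6*y^3
At (2,2): (-5)*2^1 + 4*6*2^3
= -10 + 192
= 182

182


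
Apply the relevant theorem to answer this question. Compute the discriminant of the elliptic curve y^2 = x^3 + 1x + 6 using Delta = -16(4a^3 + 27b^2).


Compute each component:
4a^3 = 4*1^3 = 4*1 = 4
27b^2 = 27*6^2 = 27*36 = 972
4a^3 + 27b^2 = 4 + 972 = 976
Delta = -16*976 = -15616

-15616


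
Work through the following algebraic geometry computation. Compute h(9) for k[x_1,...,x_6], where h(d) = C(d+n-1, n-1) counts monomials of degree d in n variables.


The Hilbert function for the polynomial ring in 6 variables is:
h(d) = C(d+n-1, n-1)
h(9) = C(9+6-1, 6-1) = C(14, 5)
= 14! / (5! * 9!)
= 2002

2002


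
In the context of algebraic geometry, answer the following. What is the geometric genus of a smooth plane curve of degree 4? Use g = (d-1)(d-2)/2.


Using the genus formula for smooth plane curves:
g = (d-1)(d-2)/2
g = (4-1)(4-2)/2
g = 3*2/2
g = 6/2 = 3

3


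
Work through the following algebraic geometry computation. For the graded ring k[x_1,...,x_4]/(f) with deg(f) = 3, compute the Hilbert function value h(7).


For R = k[x_1,...,x_n]/(f) with f homogeneous of degree e:
The Hilbert series is (1 - t^e)/(1 - t)^n.
So h(d) = C(d+n-1, n-1) - C(d-e+n-1, n-1) for d >= e.
With n=4, e=3, d=7:
C(7+4-1, 4-1) = C(10, 3) = 120
C(7-3+4-1, 4-1) = C(7, 3) = 35
h(7) = 120 - 35 = 85

85


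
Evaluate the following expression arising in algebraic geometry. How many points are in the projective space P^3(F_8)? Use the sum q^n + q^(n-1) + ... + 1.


P^3(F_8) has (q^(n+1) - 1)/(q - 1) points.
= 8^3 + 8^2 + 8^1 + 8^0
= 512 + 64 + 8 + 1
= 585

585


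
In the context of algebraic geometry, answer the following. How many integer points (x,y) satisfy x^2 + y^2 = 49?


Systematically check integer values of x where x^2 <= 49.
For each valid x, check if 49 - x^2 is a perfect square.
x=0: 49 - 0 = 49, sqrt = 7 (valid)
x=7: 49 - 49 = 0, sqrt = 0 (valid)
Total integer solutions found: 4

4


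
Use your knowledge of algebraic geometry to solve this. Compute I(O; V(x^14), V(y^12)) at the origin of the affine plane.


The intersection multiplicity of V(x^a) and V(y^b) at the origin is:
I(O; V(x^14), V(y^12)) = dim_k(k[x,y]/(x^14, y^12))
A basis for k[x,y]/(x^14, y^12) is the set of monomials x^i * y^j
where 0 <= i < 14 and 0 <= j < 12.
The number of such monomials is 14 * 12 = 168

168


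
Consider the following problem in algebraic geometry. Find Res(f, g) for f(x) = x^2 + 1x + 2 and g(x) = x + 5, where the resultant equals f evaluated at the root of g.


For Res(f, x - c), we evaluate f at x = c.
f(-5) = (-5)^2 + 1*(-5) + 2
= 25 - 5 + 2
= 20 + 2 = 22
Res(f, g) = 22

22


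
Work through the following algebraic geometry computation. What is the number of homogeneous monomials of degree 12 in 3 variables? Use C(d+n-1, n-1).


The number of degree-12 monomials in 3 variables is C(d+n-1, n-1).
= C(12+3-1, 3-1) = C(14, 2)
= 91

91


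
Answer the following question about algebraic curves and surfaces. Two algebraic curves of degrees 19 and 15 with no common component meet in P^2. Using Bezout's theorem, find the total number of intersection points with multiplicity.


Bezout's theorem states the intersection count equals the product of degrees.
Intersection count = 19 * 15 = 285

285


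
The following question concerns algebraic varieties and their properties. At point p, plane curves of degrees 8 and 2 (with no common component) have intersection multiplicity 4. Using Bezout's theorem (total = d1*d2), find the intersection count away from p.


By Bezout's theorem, the total intersection number is d1 * d2.
Total = 8 * 2 = 16
Intersection multiplicity at p = 4
Remaining intersections = 16 - 4 = 12

12


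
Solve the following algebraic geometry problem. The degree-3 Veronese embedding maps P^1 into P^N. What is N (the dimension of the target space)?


The Veronese embedding v_d: P^n -> P^N maps each point to all
degree-d monomials in n+1 homogeneous coordinates.
N = C(n+d, d) - 1
N = C(1+3, 3) - 1
N = C(4, 3) - 1
C(4, 3) = 4
N = 4 - 1 = 3

3


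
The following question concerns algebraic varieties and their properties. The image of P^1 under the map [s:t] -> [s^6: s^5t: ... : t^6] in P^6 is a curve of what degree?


The rational normal curve in P^6 is the image of P^1 under the 6-uple Veronese.
A general hyperplane in P^6 pulls back to a degree-6 form on P^1, which has 6 zeros,
so the curve meets a general hyperplane in 6 points. Degree = 6.

6


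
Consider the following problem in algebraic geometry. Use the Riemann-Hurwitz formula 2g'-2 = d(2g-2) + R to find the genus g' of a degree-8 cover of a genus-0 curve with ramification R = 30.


Riemann-Hurwitz formula: 2g' - 2 = d(2g - 2) + R
Given: d = 8, g = 0, R = 30
2g' - 2 = 8*(2*0 - 2) + 30
2g' - 2 = 8*(-2) + 30
2g' - 2 = -16 + 30 = 14
2g' = 16
g' = 8

8


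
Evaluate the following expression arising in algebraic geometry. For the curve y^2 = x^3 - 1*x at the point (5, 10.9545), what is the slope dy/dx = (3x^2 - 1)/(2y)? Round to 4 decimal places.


Using implicit differentiation of y^2 = x^3 - 1*x:
2y * dy/dx = 3x^2 - 1
dy/dx = (3x^2 - 1)/(2y)
Numerator: 3*5^2 - 1 = 74
Denominator: 2*10.9545 = 21.909
dy/dx = 74/21.909 = 3.3776

3.3776


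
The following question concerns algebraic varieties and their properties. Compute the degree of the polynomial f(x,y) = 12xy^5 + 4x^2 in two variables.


Examine each term for its total degree (sum of exponents).
  Term '12xy^5' has total degree 1+5 = 6.
  Term '4x^2' has total degree 2+0 = 2.
The maximum total degree among all terms is 6.

6


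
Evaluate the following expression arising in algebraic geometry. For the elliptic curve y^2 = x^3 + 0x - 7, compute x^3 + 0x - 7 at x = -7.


Compute x^3 + 0x - 7 at x = -7:
x^3 = (-7)^3 = -343
0*x = 0*(-7) = 0
Sum: -343 + 0 - 7 = -350

-350


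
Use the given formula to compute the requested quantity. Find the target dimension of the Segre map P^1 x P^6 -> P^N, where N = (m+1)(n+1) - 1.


The Segre embedding maps P^m x P^n into P^N via
all products of coordinates from each factor.
N = (m+1)(n+1) - 1
N = (1+1)(6+1) - 1
N = 2*7 - 1
N = 14 - 1 = 13

13


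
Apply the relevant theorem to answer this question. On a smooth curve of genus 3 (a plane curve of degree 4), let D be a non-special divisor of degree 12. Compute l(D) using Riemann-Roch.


First, compute the genus of a smooth plane curve of degree 4:
g = (d-1)(d-2)/2 = (4-1)(4-2)/2 = 3
For a non-special divisor D (i.e., h^1(D) = 0), Riemann-Roch gives:
l(D) = deg(D) - g + 1
Since deg(D) = 12 >= 2g - 1 = 5, D is non-special.
l(D) = 12 - 3 + 1 = 10

10


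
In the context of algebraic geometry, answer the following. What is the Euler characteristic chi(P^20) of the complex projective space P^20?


The complex projective space P^20 has one cell in each even real dimension 0, 2, ..., 40.
The cohomology groups are H^{2k}(P^20) = Z for k = 0,...,20, and 0 otherwise.
Euler characteristic = sum of Betti numbers = 1 per even-dimensional cohomology group.
chi(P^20) = 20 + 1 = 21

21


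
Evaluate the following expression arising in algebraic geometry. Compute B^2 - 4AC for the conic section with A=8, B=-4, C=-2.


The discriminant of a conic Ax^2 + Bxy + Cy^2 + ... = 0 is B^2 - 4AC.
B^2 = (-4)^2 = 16
4AC = 4*8*(-2) = -64
Discriminant = 16 + 64 = 80

80


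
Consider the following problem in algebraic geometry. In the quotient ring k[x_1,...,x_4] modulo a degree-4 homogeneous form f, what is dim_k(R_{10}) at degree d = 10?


For R = k[x_1,...,x_n]/(f) with f homogeneous of degree e:
The Hilbert series is (1 - t^e)/(1 - t)^n.
So h(d) = C(d+n-1, n-1) - C(d-e+n-1, n-1) for d >= e.
With n=4, e=4, d=10:
C(10+4-1, 4-1) = C(13, 3) = 286
C(10-4+4-1, 4-1) = C(9, 3) = 84
h(10) = 286 - 84 = 202

202


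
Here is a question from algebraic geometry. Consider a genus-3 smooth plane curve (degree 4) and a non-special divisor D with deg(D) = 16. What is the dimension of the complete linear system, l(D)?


First, compute the genus of a smooth plane curve of degree 4:
g = (d-1)(d-2)/2 = (4-1)(4-2)/2 = 3
For a non-special divisor D (i.e., h^1(D) = 0), Riemann-Roch gives:
l(D) = deg(D) - g + 1
Since deg(D) = 16 >= 2g - 1 = 5, D is non-special.
l(D) = 16 - 3 + 1 = 14

14


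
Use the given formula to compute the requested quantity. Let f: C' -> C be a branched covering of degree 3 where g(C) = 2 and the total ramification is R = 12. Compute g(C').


Riemann-Hurwitz formula: 2g' - 2 = d(2g - 2) + R
Given: d = 3, g = 2, R = 12
2g' - 2 = 3*(2*2 - 2) + 12
2g' - 2 = 3*2 + 12
2g' - 2 = 6 + 12 = 18
2g' = 20
g' = 10

10


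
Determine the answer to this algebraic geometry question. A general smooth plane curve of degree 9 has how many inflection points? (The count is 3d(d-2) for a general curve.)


For a general smooth plane curve C of degree d, the inflection points are
the intersection of C with its Hessian curve, which has degree 3(d-2).
By Bezout, the total intersection number is d * 3(d-2) = 9 * 21 = 189.
For a general curve every flex is ordinary, so each contributes
multiplicity 1 to C·Hess(C), and the number of distinct inflection
points is 3d(d-2).
Inflection points = 3*9*(9-2) = 3*9*7 = 189

189


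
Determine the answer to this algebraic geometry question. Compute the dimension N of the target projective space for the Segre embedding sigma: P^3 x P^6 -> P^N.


The Segre embedding maps P^m x P^n into P^N via
all products of coordinates from each factor.
N = (m+1)(n+1) - 1
N = (3+1)(6+1) - 1
N = 4*7 - 1
N = 28 - 1 = 27

27


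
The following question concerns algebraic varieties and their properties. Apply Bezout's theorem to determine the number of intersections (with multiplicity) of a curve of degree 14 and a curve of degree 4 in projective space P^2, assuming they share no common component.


Bezout's theorem states the intersection count equals the product of degrees.
Intersection count = 14 * 4 = 56

56


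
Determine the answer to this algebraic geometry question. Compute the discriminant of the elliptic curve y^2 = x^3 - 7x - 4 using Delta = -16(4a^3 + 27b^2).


Compute each component:
4a^3 = 4*(-7)^3 = 4*(-343) = -1372
27b^2 = 27*(-4)^2 = 27*16 = 432
4a^3 + 27b^2 = -1372 + 432 = -940
Delta = -16*(-940) = 15040

15040


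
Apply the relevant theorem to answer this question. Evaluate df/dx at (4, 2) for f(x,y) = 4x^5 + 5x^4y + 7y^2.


df/dx = 5*4*x^4 + 4*5*x^3*y
At (4,2): 5*4*4^4 + 4*5*4^3*2
= 5120 + 2560
= 7680

7680


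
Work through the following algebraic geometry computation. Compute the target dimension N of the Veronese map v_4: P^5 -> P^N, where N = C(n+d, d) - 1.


The Veronese embedding v_d: P^n -> P^N maps each point to all
degree-d monomials in n+1 homogeneous coordinates.
N = C(n+d, d) - 1
N = C(5+4, 4) - 1
N = C(9, 4) - 1
C(9, 4) = 126
N = 126 - 1 = 125

125


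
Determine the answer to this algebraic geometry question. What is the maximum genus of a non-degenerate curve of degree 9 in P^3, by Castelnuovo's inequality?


Castelnuovo's bound: write d - 1 = m(r-1) + epsilon with 0 <= epsilon < r-1.
d - 1 = 9 - 1 = 8
r - 1 = 3 - 1 = 2
8 = 4*2 + 0, so m = 4, epsilon = 0
pi(d, r) = m(m-1)(r-1)/2 + m*epsilon
= 4*3*2/2 + 4*0
= 24/2 + 0
= 12 + 0 = 12

12


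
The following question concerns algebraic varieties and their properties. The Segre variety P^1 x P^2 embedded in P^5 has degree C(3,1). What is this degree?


The degree of the Segre variety P^1 x P^2 is C(m+n, m).
= C(3, 1)
= 3

3


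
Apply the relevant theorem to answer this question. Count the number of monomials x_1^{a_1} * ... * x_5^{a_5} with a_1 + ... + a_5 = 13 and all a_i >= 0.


The number of degree-13 monomials in 5 variables is C(d+n-1, n-1).
= C(13+5-1, 5-1) = C(17, 4)
= 2380

2380


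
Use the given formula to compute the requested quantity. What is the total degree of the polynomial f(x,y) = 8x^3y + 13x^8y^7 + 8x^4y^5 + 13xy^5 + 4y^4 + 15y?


Examine each term for its total degree (sum of exponents).
  Term '8x^3y' has total degree 3+1 = 4.
  Term '13x^8y^7' has total degree 8+7 = 15.
  Term '8x^4y^5' has total degree 4+5 = 9.
  Term '13xy^5' has total degree 1+5 = 6.
  Term '4y^4' has total degree 0+4 = 4.
  Term '15y' has total degree 0+1 = 1.
The maximum total degree among all terms is 15.

15


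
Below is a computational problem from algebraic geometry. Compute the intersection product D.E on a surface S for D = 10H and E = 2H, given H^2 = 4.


Using bilinearity of the intersection pairing on a surface S:
(aH).(bH) = ab * (H.H)
We have H^2 = 4.
D.E = (10H).(2H) = 10*2*4
= 20*4
= 80

80


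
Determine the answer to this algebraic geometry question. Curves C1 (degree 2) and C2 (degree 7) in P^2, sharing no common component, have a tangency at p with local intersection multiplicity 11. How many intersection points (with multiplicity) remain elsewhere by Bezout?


By Bezout's theorem, the total intersection number is d1 * d2.
Total = 2 * 7 = 14
Intersection multiplicity at p = 11
Remaining intersections = 14 - 11 = 3

3


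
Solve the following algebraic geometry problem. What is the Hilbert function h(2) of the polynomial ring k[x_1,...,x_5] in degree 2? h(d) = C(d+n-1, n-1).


The Hilbert function for the polynomial ring in 5 variables is:
h(d) = C(d+n-1, n-1)
h(2) = C(2+5-1, 5-1) = C(6, 4)
= 6! / (4! * 2!)
= 15

15


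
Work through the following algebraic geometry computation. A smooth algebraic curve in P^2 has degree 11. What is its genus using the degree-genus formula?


Using the genus formula for smooth plane curves:
g = (d-1)(d-2)/2
g = (11-1)(11-2)/2
g = 10*9/2
g = 90/2 = 45

45


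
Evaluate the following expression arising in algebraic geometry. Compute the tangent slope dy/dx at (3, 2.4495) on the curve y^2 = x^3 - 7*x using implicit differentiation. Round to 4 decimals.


Using implicit differentiation of y^2 = x^3 - 7*x:
2y * dy/dx = 3x^2 - 7
dy/dx = (3x^2 - 7)/(2y)
Numerator: 3*3^2 - 7 = 20
Denominator: 2*2.4495 = 4.899
dy/dx = 20/4.899 = 4.0825

4.0825


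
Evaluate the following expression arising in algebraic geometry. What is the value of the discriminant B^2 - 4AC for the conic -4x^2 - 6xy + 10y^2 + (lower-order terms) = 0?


The discriminant of a conic Ax^2 + Bxy + Cy^2 + ... = 0 is B^2 - 4AC.
B^2 = (-6)^2 = 36
4AC = 4*(-4)*10 = -160
Discriminant = 36 + 160 = 196

196


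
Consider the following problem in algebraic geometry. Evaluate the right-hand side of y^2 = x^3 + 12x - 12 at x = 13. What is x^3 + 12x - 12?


Compute x^3 + 12x - 12 at x = 13:
x^3 = 13^3 = 2197
12*x = 12*13 = 156
Sum: 2197 + 156 - 12 = 2341

2341


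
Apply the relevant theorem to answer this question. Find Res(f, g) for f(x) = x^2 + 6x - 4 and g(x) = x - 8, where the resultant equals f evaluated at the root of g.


For Res(f, x - c), we evaluate f at x = c.
f(8) = 8^2 + 6*8 - 4
= 64 + 48 - 4
= 112 - 4 = 108
Res(f, g) = 108

108


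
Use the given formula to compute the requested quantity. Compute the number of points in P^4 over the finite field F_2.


P^4(F_2) has (q^(n+1) - 1)/(q - 1) points.
= 2^4 + 2^3 + 2^2 + 2^1 + 2^0
= 16 + 8 + 4 + 2 + 1
= 31

31


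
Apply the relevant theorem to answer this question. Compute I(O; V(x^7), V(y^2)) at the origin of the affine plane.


The intersection multiplicity of V(x^a) and V(y^b) at the origin is:
I(O; V(x^7), V(y^2)) = dim_k(k[x,y]/(x^7, y^2))
A basis for k[x,y]/(x^7, y^2) is the set of monomials x^i * y^j
where 0 <= i < 7 and 0 <= j < 2.
The number of such monomials is 7 * 2 = 14

14


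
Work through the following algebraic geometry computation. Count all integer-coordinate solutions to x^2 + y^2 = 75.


Systematically check integer values of x where x^2 <= 75.
For each valid x, check if 75 - x^2 is a perfect square.
Total integer solutions found: 0

0


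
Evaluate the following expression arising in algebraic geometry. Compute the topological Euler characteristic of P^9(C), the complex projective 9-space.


The complex projective space P^9 has one cell in each even real dimension 0, 2, ..., 18.
The cohomology groups are H^{2k}(P^9) = Z for k = 0,...,9, and 0 otherwise.
Euler characteristic = sum of Betti numbers = 1 per even-dimensional cohomology group.
chi(P^9) = 9 + 1 = 10

10


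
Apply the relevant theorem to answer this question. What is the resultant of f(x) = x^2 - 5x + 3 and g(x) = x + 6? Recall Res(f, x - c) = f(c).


For Res(f, x - c), we evaluate f at x = c.
f(-6) = (-6)^2 - 5*(-6) + 3
= 36 + 30 + 3
= 66 + 3 = 69
Res(f, g) = 69

69


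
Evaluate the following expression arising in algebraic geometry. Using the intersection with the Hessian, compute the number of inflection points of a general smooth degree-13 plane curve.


For a general smooth plane curve C of degree d, the inflection points are
the intersection of C with its Hessian curve, which has degree 3(d-2).
By Bezout, the total intersection number is d * 3(d-2) = 13 * 33 = 429.
For a general curve every flex is ordinary, so each contributes
multiplicity 1 to C·Hess(C), and the number of distinct inflection
points is 3d(d-2).
Inflection points = 3*13*(13-2) = 3*13*11 = 429

429


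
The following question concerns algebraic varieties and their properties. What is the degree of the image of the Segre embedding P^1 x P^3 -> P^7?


The degree of the Segre variety P^1 x P^3 is C(m+n, m).
= C(4, 1)
= 4

4


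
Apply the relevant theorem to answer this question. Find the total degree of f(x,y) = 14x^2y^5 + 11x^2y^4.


Examine each term for its total degree (sum of exponents).
  Term '14x^2y^5' has total degree 2+5 = 7.
  Term '11x^2y^4' has total degree 2+4 = 6.
The maximum total degree among all terms is 7.

7


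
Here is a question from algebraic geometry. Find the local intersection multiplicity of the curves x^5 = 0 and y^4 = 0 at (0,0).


The intersection multiplicity of V(x^a) and V(y^b) at the origin is:
I(O; V(x^5), V(y^4)) = dim_k(k[x,y]/(x^5, y^4))
A basis for k[x,y]/(x^5, y^4) is the set of monomials x^i * y^j
where 0 <= i < 5 and 0 <= j < 4.
The number of such monomials is 5 * 4 = 20

20


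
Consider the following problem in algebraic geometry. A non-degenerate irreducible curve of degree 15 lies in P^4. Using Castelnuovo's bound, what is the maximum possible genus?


Castelnuovo's bound: write d - 1 = m(r-1) + epsilon with 0 <= epsilon < r-1.
d - 1 = 15 - 1 = 14
r - 1 = 4 - 1 = 3
14 = 4*3 + 2, so m = 4, epsilon = 2
pi(d, r) = m(m-1)(r-1)/2 + m*epsilon
= 4*3*3/2 + 4*2
= 36/2 + 8
= 18 + 8 = 26

26


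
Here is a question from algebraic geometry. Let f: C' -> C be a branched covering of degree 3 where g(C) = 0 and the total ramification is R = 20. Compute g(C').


Riemann-Hurwitz formula: 2g' - 2 = d(2g - 2) + R
Given: d = 3, g = 0, R = 20
2g' - 2 = 3*(2*0 - 2) + 20
2g' - 2 = 3*(-2) + 20
2g' - 2 = -6 + 20 = 14
2g' = 16
g' = 8

8


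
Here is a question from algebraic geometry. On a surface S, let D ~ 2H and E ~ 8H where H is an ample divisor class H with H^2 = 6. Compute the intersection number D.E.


Using bilinearity of the intersection pairing on a surface S:
(aH).(bH) = ab * (H.H)
We have H^2 = 6.
D.E = (2H).(8H) = 2*8*6
= 16*6
= 96

96


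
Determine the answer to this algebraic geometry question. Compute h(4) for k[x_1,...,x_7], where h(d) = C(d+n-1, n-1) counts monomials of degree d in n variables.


The Hilbert function for the polynomial ring in 7 variables is:
h(d) = C(d+n-1, n-1)
h(4) = C(4+7-1, 7-1) = C(10, 6)
= 10! / (6! * 4!)
= 210

210


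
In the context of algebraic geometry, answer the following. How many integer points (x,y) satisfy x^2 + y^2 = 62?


Systematically check integer values of x where x^2 <= 62.
For each valid x, check if 62 - x^2 is a perfect square.
Total integer solutions found: 0

0


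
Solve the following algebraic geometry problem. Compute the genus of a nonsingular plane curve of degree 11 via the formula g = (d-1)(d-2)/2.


Using the genus formula for smooth plane curves:
g = (d-1)(d-2)/2
g = (11-1)(11-2)/2
g = 10*9/2
g = 90/2 = 45

45


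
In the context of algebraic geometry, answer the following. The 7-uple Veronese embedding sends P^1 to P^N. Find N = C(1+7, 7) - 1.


The Veronese embedding v_d: P^n -> P^N maps each point to all
degree-d monomials in n+1 homogeneous coordinates.
N = C(n+d, d) - 1
N = C(1+7, 7) - 1
N = C(8, 7) - 1
C(8, 7) = 8
N = 8 - 1 = 7

7


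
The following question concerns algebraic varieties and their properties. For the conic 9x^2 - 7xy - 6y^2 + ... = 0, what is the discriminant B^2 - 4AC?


The discriminant of a conic Ax^2 + Bxy + Cy^2 + ... = 0 is B^2 - 4AC.
B^2 = (-7)^2 = 49
4AC = 4*9*(-6) = -216
Discriminant = 49 + 216 = 265

265


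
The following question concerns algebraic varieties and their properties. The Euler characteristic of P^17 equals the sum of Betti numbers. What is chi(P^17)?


The complex projective space P^17 has one cell in each even real dimension 0, 2, ..., 34.
The cohomology groups are H^{2k}(P^17) = Z for k = 0,...,17, and 0 otherwise.
Euler characteristic = sum of Betti numbers = 1 per even-dimensional cohomology group.
chi(P^17) = 17 + 1 = 18

18


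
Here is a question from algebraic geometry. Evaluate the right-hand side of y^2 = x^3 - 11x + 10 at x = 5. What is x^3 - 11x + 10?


Compute x^3 - 11x + 10 at x = 5:
x^3 = 5^3 = 125
(-11)*x = (-11)*5 = -55
Sum: 125 - 55 + 10 = 80

80


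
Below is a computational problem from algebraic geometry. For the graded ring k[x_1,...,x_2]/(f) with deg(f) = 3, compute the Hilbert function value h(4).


For R = k[x_1,...,x_n]/(f) with f homogeneous of degree e:
The Hilbert series is (1 - t^e)/(1 - t)^n.
So h(d) = C(d+n-1, n-1) - C(d-e+n-1, n-1) for d >= e.
With n=2, e=3, d=4:
C(4+2-1, 2-1) = C(5, 1) = 5
C(4-3+2-1, 2-1) = C(2, 1) = 2
h(4) = 5 - 2 = 3

3


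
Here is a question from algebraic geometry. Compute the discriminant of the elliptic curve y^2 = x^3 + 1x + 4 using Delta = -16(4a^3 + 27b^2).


Compute each component:
4a^3 = 4*1^3 = 4*1 = 4
27b^2 = 27*4^2 = 27*16 = 432
4a^3 + 27b^2 = 4 + 432 = 436
Delta = -16*436 = -6976

-6976


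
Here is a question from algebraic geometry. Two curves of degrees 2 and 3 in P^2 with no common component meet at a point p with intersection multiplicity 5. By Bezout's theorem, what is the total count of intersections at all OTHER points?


By Bezout's theorem, the total intersection number is d1 * d2.
Total = 2 * 3 = 6
Intersection multiplicity at p = 5
Remaining intersections = 6 - 5 = 1

1


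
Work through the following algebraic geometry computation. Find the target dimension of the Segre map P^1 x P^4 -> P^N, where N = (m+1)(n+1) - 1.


The Segre embedding maps P^m x P^n into P^N via
all products of coordinates from each factor.
N = (m+1)(n+1) - 1
N = (1+1)(4+1) - 1
N = 2*5 - 1
N = 10 - 1 = 9

9


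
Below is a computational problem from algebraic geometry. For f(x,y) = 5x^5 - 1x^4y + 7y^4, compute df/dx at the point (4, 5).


df/dx = 5*5*x^4 + 4*(-1)*x^3*y
At (4,5): 5*5*4^4 + 4*(-1)*4^3*5
= 6400 - 1280
= 5120

5120


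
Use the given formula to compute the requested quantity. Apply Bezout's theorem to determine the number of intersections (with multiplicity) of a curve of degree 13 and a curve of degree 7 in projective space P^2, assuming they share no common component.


Bezout's theorem states the intersection count equals the product of degrees.
Intersection count = 13 * 7 = 91

91


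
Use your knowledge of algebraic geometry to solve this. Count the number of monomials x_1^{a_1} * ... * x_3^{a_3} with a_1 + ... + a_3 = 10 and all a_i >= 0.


The number of degree-10 monomials in 3 variables is C(d+n-1, n-1).
= C(10+3-1, 3-1) = C(12, 2)
= 66

66


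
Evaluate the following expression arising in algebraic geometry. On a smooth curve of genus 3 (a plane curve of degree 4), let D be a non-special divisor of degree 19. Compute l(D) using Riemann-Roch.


First, compute the genus of a smooth plane curve of degree 4:
g = (d-1)(d-2)/2 = (4-1)(4-2)/2 = 3
For a non-special divisor D (i.e., h^1(D) = 0), Riemann-Roch gives:
l(D) = deg(D) - g + 1
Since deg(D) = 19 >= 2g - 1 = 5, D is non-special.
l(D) = 19 - 3 + 1 = 17

17


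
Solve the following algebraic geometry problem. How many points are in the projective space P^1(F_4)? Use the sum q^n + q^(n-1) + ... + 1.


P^1(F_4) has (q^(n+1) - 1)/(q - 1) points.
= 4^1 + 4^0
= 4 + 1
= 5

5


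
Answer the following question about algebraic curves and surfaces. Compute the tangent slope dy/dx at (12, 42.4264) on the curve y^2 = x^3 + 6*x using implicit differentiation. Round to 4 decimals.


Using implicit differentiation of y^2 = x^3 + 6*x:
2y * dy/dx = 3x^2 + 6
dy/dx = (3x^2 + 6)/(2y)
Numerator: 3*12^2 + 6 = 438
Denominator: 2*42.4264 = 84.8528
dy/dx = 438/84.8528 = 5.1619

5.1619


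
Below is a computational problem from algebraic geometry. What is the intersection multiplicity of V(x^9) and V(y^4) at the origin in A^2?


The intersection multiplicity of V(x^a) and V(y^b) at the origin is:
I(O; V(x^9), V(y^4)) = dim_k(k[x,y]/(x^9, y^4))
A basis for k[x,y]/(x^9, y^4) is the set of monomials x^i * y^j
where 0 <= i < 9 and 0 <= j < 4.
The number of such monomials is 9 * 4 = 36

36


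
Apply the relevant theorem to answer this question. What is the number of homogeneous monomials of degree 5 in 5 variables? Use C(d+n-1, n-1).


The number of degree-5 monomials in 5 variables is C(d+n-1, n-1).
= C(5+5-1, 5-1) = C(9, 4)
= 126

126


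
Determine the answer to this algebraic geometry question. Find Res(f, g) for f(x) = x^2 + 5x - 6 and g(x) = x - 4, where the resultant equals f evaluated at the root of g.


For Res(f, x - c), we evaluate f at x = c.
f(4) = 4^2 + 5*4 - 6
= 16 + 20 - 6
= 36 - 6 = 30
Res(f, g) = 30

30


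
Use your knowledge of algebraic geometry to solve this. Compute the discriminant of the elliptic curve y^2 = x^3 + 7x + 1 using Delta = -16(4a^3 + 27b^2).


Compute each component:
4a^3 = 4*7^3 = 4*343 = 1372
27b^2 = 27*1^2 = 27*1 = 27
4a^3 + 27b^2 = 1372 + 27 = 1399
Delta = -16*1399 = -22384

-22384


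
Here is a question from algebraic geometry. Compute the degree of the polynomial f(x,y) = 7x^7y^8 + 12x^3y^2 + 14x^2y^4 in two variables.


Examine each term for its total degree (sum of exponents).
  Term '7x^7y^8' has total degree 7+8 = 15.
  Term '12x^3y^2' has total degree 3+2 = 5.
  Term '14x^2y^4' has total degree 2+4 = 6.
The maximum total degree among all terms is 15.

15


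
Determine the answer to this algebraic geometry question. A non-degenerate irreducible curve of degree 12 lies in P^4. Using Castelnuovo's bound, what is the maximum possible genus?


Castelnuovo's bound: write d - 1 = m(r-1) + epsilon with 0 <= epsilon < r-1.
d - 1 = 12 - 1 = 11
r - 1 = 4 - 1 = 3
11 = 3*3 + 2, so m = 3, epsilon = 2
pi(d, r) = m(m-1)(r-1)/2 + m*epsilon
= 3*2*3/2 + 3*2
= 18/2 + 6
= 9 + 6 = 15

15


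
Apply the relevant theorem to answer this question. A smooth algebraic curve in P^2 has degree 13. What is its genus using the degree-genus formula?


Using the genus formula for smooth plane curves:
g = (d-1)(d-2)/2
g = (13-1)(13-2)/2
g = 12*11/2
g = 132/2 = 66

66


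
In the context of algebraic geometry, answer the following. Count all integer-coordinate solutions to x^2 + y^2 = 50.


Systematically check integer values of x where x^2 <= 50.
For each valid x, check if 50 - x^2 is a perfect square.
x=1: 50 - 1 = 49, sqrt = 7 (valid)
x=5: 50 - 25 = 25, sqrt = 5 (valid)
x=7: 50 - 49 = 1, sqrt = 1 (valid)
Total integer solutions found: 12

12


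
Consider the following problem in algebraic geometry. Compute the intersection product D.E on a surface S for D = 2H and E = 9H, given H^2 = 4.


Using bilinearity of the intersection pairing on a surface S:
(aH).(bH) = ab * (H.H)
We have H^2 = 4.
D.E = (2H).(9H) = 2*9*4
= 18*4
= 72

72


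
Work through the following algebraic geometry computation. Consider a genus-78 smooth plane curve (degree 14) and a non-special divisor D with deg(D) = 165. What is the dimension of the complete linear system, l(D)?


First, compute the genus of a smooth plane curve of degree 14:
g = (d-1)(d-2)/2 = (14-1)(14-2)/2 = 78
For a non-special divisor D (i.e., h^1(D) = 0), Riemann-Roch gives:
l(D) = deg(D) - g + 1
Since deg(D) = 165 >= 2g - 1 = 155, D is non-special.
l(D) = 165 - 78 + 1 = 88

88


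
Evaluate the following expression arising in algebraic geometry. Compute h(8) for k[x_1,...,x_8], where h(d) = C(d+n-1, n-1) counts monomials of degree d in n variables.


The Hilbert function for the polynomial ring in 8 variables is:
h(d) = C(d+n-1, n-1)
h(8) = C(8+8-1, 8-1) = C(15, 7)
= 15! / (7! * 8!)
= 6435

6435


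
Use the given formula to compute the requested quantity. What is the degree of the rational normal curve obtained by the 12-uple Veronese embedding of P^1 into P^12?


The rational normal curve in P^12 is the image of P^1 under the 12-uple Veronese.
A general hyperplane in P^12 pulls back to a degree-12 form on P^1, which has 12 zeros,
so the curve meets a general hyperplane in 12 points. Degree = 12.

12


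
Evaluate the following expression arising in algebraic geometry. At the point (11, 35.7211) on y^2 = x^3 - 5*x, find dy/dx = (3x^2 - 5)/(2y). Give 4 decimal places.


Using implicit differentiation of y^2 = x^3 - 5*x:
2y * dy/dx = 3x^2 - 5
dy/dx = (3x^2 - 5)/(2y)
Numerator: 3*11^2 - 5 = 358
Denominator: 2*35.7211 = 71.4422
dy/dx = 358/71.4422 = 5.0110

5.0110


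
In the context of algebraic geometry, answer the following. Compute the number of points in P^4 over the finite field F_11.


P^4(F_11) has (q^(n+1) - 1)/(q - 1) points.
= 11^4 + 11^3 + 11^2 + 11^1 + 11^0
= 14641 + 1331 + 121 + 11 + 1
= 16105

16105


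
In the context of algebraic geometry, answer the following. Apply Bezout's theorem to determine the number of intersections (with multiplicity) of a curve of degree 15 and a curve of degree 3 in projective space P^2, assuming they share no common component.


Bezout's theorem states the intersection count equals the product of degrees.
Intersection count = 15 * 3 = 45

45


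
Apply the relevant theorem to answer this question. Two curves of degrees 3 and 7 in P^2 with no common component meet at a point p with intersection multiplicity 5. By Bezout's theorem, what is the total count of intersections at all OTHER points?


By Bezout's theorem, the total intersection number is d1 * d2.
Total = 3 * 7 = 21
Intersection multiplicity at p = 5
Remaining intersections = 21 - 5 = 16

16


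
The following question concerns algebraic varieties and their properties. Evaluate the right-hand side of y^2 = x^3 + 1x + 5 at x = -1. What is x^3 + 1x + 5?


Compute x^3 + 1x + 5 at x = -1:
x^3 = (-1)^3 = -1
1*x = 1*(-1) = -1
Sum: -1 - 1 + 5 = 3

3


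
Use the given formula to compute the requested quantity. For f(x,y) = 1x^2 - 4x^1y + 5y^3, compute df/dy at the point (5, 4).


df/dy = (-4)*x^1 + 3*5*y^2
At (5,4): (-4)*5^1 + 3*5*4^2
= -20 + 240
= 220

220


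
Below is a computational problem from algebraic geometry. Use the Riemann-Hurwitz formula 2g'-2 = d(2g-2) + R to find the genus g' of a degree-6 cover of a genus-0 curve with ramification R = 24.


Riemann-Hurwitz formula: 2g' - 2 = d(2g - 2) + R
Given: d = 6, g = 0, R = 24
2g' - 2 = 6*(2*0 - 2) + 24
2g' - 2 = 6*(-2) + 24
2g' - 2 = -12 + 24 = 12
2g' = 14
g' = 7

7
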